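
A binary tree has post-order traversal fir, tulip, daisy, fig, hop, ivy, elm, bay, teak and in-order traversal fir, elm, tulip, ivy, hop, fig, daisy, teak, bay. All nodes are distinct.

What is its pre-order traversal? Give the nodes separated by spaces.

teak elm fir ivy tulip hop fig daisy bay

The last element of post-order is the root; it splits in-order into left and right subtrees.
Root teak: left subtree has 7 nodes {fir, elm, tulip, ivy, hop, fig, daisy}, right has 1 {bay}.
  Root elm: left subtree has 1 node {fir}, right has 5 {tulip, ivy, hop, fig, daisy}.
    Root ivy: left subtree has 1 node {tulip}, right has 3 {hop, fig, daisy}.
      Root hop: left subtree has 0 nodes { }, right has 2 {fig, daisy}.
        Root fig: left subtree has 0 nodes { }, right has 1 {daisy}.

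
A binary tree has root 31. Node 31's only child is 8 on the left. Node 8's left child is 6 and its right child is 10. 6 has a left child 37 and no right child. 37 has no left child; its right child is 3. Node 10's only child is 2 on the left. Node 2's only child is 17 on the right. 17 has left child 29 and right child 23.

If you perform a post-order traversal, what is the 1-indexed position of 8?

Post-order visits the left subtree, then the right subtree, then the node.
At 31: go left to 8.
  At 8: go left to 6.
    At 6: go left to 37.
      At 37: no left child.
      At 37: go right to 3.
        3 is a leaf — visit 3.
      Visit 37.
    At 6: no right child.
    Visit 6.
  At 8: go right to 10.
    At 10: go left to 2.
      At 2: no left child.
      At 2: go right to 17.
        At 17: go left to 29.
          29 is a leaf — visit 29.
        At 17: go right to 23.
          23 is a leaf — visit 23.
        Visit 17.
      Visit 2.
    At 10: no right child.
    Visit 10.
  Visit 8.
At 31: no right child.
Visit 31.
Full post-order sequence: 3, 37, 6, 29, 23, 17, 2, 10, 8, 31.

9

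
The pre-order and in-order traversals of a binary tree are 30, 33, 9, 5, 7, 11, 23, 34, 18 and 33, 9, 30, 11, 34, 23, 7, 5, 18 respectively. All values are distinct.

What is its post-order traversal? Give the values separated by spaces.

The first element of pre-order is the root; it splits in-order into left and right subtrees.
Root 30: left subtree has 2 nodes {33, 9}, right has 6 {11, 34, 23, 7, 5, 18}.
  Root 33: left subtree has 0 nodes { }, right has 1 {9}.
  Root 5: left subtree has 4 nodes {11, 34, 23, 7}, right has 1 {18}.
    Root 7: left subtree has 3 nodes {11, 34, 23}, right has 0 { }.
      Root 11: left subtree has 0 nodes { }, right has 2 {34, 23}.
        Root 23: left subtree has 1 node {34}, right has 0 { }.

9 33 34 23 11 7 18 5 30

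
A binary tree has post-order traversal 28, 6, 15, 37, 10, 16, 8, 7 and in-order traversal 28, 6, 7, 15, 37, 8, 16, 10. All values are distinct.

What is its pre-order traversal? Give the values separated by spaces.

7 6 28 8 37 15 16 10

The last element of post-order is the root; it splits in-order into left and right subtrees.
Root 7: left subtree has 2 nodes {28, 6}, right has 5 {15, 37, 8, 16, 10}.
  Root 6: left subtree has 1 node {28}, right has 0 { }.
  Root 8: left subtree has 2 nodes {15, 37}, right has 2 {16, 10}.
    Root 37: left subtree has 1 node {15}, right has 0 { }.
    Root 16: left subtree has 0 nodes { }, right has 1 {10}.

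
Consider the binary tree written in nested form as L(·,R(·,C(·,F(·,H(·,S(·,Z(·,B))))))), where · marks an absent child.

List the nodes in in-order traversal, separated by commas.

L, R, C, F, H, S, Z, B

In-order visits the left subtree, then the node, then the right subtree.
At L: no left child.
Visit L.
At L: go right to R.
  At R: no left child.
  Visit R.
  At R: go right to C.
    At C: no left child.
    Visit C.
    At C: go right to F.
      At F: no left child.
      Visit F.
      At F: go right to H.
        At H: no left child.
        Visit H.
        At H: go right to S.
          At S: no left child.
          Visit S.
          At S: go right to Z.
            At Z: no left child.
            Visit Z.
            At Z: go right to B.
              B is a leaf — visit B.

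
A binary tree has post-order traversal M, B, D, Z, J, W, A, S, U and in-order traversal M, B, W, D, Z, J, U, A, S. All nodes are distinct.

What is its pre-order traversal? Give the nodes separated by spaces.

The last element of post-order is the root; it splits in-order into left and right subtrees.
Root U: left subtree has 6 nodes {M, B, W, D, Z, J}, right has 2 {A, S}.
  Root W: left subtree has 2 nodes {M, B}, right has 3 {D, Z, J}.
    Root B: left subtree has 1 node {M}, right has 0 { }.
    Root J: left subtree has 2 nodes {D, Z}, right has 0 { }.
      Root Z: left subtree has 1 node {D}, right has 0 { }.
  Root S: left subtree has 1 node {A}, right has 0 { }.

U W B M J Z D S A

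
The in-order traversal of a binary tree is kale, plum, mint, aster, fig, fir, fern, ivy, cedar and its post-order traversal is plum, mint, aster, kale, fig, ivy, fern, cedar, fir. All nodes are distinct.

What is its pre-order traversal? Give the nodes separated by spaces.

fir fig kale aster mint plum cedar fern ivy

The last element of post-order is the root; it splits in-order into left and right subtrees.
Root fir: left subtree has 5 nodes {kale, plum, mint, aster, fig}, right has 3 {fern, ivy, cedar}.
  Root fig: left subtree has 4 nodes {kale, plum, mint, aster}, right has 0 { }.
    Root kale: left subtree has 0 nodes { }, right has 3 {plum, mint, aster}.
      Root aster: left subtree has 2 nodes {plum, mint}, right has 0 { }.
        Root mint: left subtree has 1 node {plum}, right has 0 { }.
  Root cedar: left subtree has 2 nodes {fern, ivy}, right has 0 { }.
    Root fern: left subtree has 0 nodes { }, right has 1 {ivy}.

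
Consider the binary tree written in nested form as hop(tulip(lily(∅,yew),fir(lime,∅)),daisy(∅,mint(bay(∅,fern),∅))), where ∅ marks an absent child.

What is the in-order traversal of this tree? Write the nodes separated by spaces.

lily yew tulip lime fir hop daisy bay fern mint

In-order visits the left subtree, then the node, then the right subtree.
At hop: go left to tulip.
  At tulip: go left to lily.
    At lily: no left child.
    Visit lily.
    At lily: go right to yew.
      yew is a leaf — visit yew.
  Visit tulip.
  At tulip: go right to fir.
    At fir: go left to lime.
      lime is a leaf — visit lime.
    Visit fir.
    At fir: no right child.
Visit hop.
At hop: go right to daisy.
  At daisy: no left child.
  Visit daisy.
  At daisy: go right to mint.
    At mint: go left to bay.
      At bay: no left child.
      Visit bay.
      At bay: go right to fern.
        fern is a leaf — visit fern.
    Visit mint.
    At mint: no right child.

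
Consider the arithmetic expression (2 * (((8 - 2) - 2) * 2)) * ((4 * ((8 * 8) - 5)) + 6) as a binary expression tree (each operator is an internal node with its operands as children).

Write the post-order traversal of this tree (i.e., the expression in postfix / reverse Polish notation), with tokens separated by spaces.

Post-order on an expression tree gives postfix notation: for each operator, emit left operand, right operand, then the operator.

2 8 2 - 2 - 2 * * 4 8 8 * 5 - * 6 + *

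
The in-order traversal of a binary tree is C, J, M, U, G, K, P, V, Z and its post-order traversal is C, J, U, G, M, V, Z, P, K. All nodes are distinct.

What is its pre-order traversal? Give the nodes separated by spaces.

K M J C G U P Z V

The last element of post-order is the root; it splits in-order into left and right subtrees.
Root K: left subtree has 5 nodes {C, J, M, U, G}, right has 3 {P, V, Z}.
  Root M: left subtree has 2 nodes {C, J}, right has 2 {U, G}.
    Root J: left subtree has 1 node {C}, right has 0 { }.
    Root G: left subtree has 1 node {U}, right has 0 { }.
  Root P: left subtree has 0 nodes { }, right has 2 {V, Z}.
    Root Z: left subtree has 1 node {V}, right has 0 { }.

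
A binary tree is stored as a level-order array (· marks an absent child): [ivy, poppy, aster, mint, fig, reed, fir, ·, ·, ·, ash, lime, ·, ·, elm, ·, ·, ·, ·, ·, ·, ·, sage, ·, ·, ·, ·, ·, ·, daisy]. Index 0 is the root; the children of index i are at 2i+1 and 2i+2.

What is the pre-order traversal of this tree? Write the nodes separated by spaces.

ivy poppy mint fig ash sage aster reed lime fir elm daisy

Pre-order visits the node, then its left subtree, then its right subtree.
Visit ivy.
At ivy: go left to poppy.
  Visit poppy.
  At poppy: go left to mint.
    mint is a leaf — visit mint.
  At poppy: go right to fig.
    Visit fig.
    At fig: no left child.
    At fig: go right to ash.
      Visit ash.
      At ash: no left child.
      At ash: go right to sage.
        sage is a leaf — visit sage.
At ivy: go right to aster.
  Visit aster.
  At aster: go left to reed.
    Visit reed.
    At reed: go left to lime.
      lime is a leaf — visit lime.
    At reed: no right child.
  At aster: go right to fir.
    Visit fir.
    At fir: no left child.
    At fir: go right to elm.
      Visit elm.
      At elm: go left to daisy.
        daisy is a leaf — visit daisy.
      At elm: no right child.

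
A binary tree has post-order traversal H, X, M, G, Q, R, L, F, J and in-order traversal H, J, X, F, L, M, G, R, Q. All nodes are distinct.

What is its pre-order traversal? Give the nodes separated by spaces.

J H F X L R G M Q

The last element of post-order is the root; it splits in-order into left and right subtrees.
Root J: left subtree has 1 node {H}, right has 7 {X, F, L, M, G, R, Q}.
  Root F: left subtree has 1 node {X}, right has 5 {L, M, G, R, Q}.
    Root L: left subtree has 0 nodes { }, right has 4 {M, G, R, Q}.
      Root R: left subtree has 2 nodes {M, G}, right has 1 {Q}.
        Root G: left subtree has 1 node {M}, right has 0 { }.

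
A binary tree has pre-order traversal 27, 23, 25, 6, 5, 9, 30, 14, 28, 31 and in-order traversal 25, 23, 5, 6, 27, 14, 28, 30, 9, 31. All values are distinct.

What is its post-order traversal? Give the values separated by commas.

25, 5, 6, 23, 28, 14, 30, 31, 9, 27

The first element of pre-order is the root; it splits in-order into left and right subtrees.
Root 27: left subtree has 4 nodes {25, 23, 5, 6}, right has 5 {14, 28, 30, 9, 31}.
  Root 23: left subtree has 1 node {25}, right has 2 {5, 6}.
    Root 6: left subtree has 1 node {5}, right has 0 { }.
  Root 9: left subtree has 3 nodes {14, 28, 30}, right has 1 {31}.
    Root 30: left subtree has 2 nodes {14, 28}, right has 0 { }.
      Root 14: left subtree has 0 nodes { }, right has 1 {28}.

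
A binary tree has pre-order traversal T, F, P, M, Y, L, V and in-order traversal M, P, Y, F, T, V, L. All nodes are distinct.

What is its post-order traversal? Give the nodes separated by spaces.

M Y P F V L T

The first element of pre-order is the root; it splits in-order into left and right subtrees.
Root T: left subtree has 4 nodes {M, P, Y, F}, right has 2 {V, L}.
  Root F: left subtree has 3 nodes {M, P, Y}, right has 0 { }.
    Root P: left subtree has 1 node {M}, right has 1 {Y}.
  Root L: left subtree has 1 node {V}, right has 0 { }.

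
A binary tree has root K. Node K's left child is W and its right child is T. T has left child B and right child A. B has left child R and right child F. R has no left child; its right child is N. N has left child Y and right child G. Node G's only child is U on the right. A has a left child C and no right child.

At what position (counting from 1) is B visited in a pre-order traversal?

4

Pre-order visits the node, then its left subtree, then its right subtree.
Visit K.
At K: go left to W.
  W is a leaf — visit W.
At K: go right to T.
  Visit T.
  At T: go left to B.
    Visit B.
    At B: go left to R.
      Visit R.
      At R: no left child.
      At R: go right to N.
        Visit N.
        At N: go left to Y.
          Y is a leaf — visit Y.
        At N: go right to G.
          Visit G.
          At G: no left child.
          At G: go right to U.
            U is a leaf — visit U.
    At B: go right to F.
      F is a leaf — visit F.
  At T: go right to A.
    Visit A.
    At A: go left to C.
      C is a leaf — visit C.
    At A: no right child.
Full pre-order sequence: K, W, T, B, R, N, Y, G, U, F, A, C.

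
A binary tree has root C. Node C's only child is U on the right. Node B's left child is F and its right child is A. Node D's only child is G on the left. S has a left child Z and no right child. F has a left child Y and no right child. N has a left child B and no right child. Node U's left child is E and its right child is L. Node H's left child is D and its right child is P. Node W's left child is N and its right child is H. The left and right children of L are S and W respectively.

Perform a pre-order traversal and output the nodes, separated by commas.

Pre-order visits the node, then its left subtree, then its right subtree.
Visit C.
At C: no left child.
At C: go right to U.
  Visit U.
  At U: go left to E.
    E is a leaf — visit E.
  At U: go right to L.
    Visit L.
    At L: go left to S.
      Visit S.
      At S: go left to Z.
        Z is a leaf — visit Z.
      At S: no right child.
    At L: go right to W.
      Visit W.
      At W: go left to N.
        Visit N.
        At N: go left to B.
          Visit B.
          At B: go left to F.
            Visit F.
            At F: go left to Y.
              Y is a leaf — visit Y.
            At F: no right child.
          At B: go right to A.
            A is a leaf — visit A.
        At N: no right child.
      At W: go right to H.
        Visit H.
        At H: go left to D.
          Visit D.
          At D: go left to G.
            G is a leaf — visit G.
          At D: no right child.
        At H: go right to P.
          P is a leaf — visit P.

C, U, E, L, S, Z, W, N, B, F, Y, A, H, D, G, P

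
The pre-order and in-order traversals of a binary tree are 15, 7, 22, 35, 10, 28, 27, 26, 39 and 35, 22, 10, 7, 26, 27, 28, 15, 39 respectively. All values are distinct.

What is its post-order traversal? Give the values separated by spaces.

The first element of pre-order is the root; it splits in-order into left and right subtrees.
Root 15: left subtree has 7 nodes {35, 22, 10, 7, 26, 27, 28}, right has 1 {39}.
  Root 7: left subtree has 3 nodes {35, 22, 10}, right has 3 {26, 27, 28}.
    Root 22: left subtree has 1 node {35}, right has 1 {10}.
    Root 28: left subtree has 2 nodes {26, 27}, right has 0 { }.
      Root 27: left subtree has 1 node {26}, right has 0 { }.

35 10 22 26 27 28 7 39 15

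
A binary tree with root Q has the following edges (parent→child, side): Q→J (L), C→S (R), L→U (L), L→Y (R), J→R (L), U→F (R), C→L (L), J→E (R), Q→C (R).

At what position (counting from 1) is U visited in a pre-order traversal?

Pre-order visits the node, then its left subtree, then its right subtree.
Visit Q.
At Q: go left to J.
  Visit J.
  At J: go left to R.
    R is a leaf — visit R.
  At J: go right to E.
    E is a leaf — visit E.
At Q: go right to C.
  Visit C.
  At C: go left to L.
    Visit L.
    At L: go left to U.
      Visit U.
      At U: no left child.
      At U: go right to F.
        F is a leaf — visit F.
    At L: go right to Y.
      Y is a leaf — visit Y.
  At C: go right to S.
    S is a leaf — visit S.
Full pre-order sequence: Q, J, R, E, C, L, U, F, Y, S.

7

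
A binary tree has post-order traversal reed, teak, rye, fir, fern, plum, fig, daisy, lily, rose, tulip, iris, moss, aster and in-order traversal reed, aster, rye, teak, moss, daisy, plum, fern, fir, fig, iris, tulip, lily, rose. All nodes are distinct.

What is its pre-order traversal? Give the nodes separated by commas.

The last element of post-order is the root; it splits in-order into left and right subtrees.
Root aster: left subtree has 1 node {reed}, right has 12 {rye, teak, moss, daisy, plum, fern, fir, fig, iris, tulip, lily, rose}.
  Root moss: left subtree has 2 nodes {rye, teak}, right has 9 {daisy, plum, fern, fir, fig, iris, tulip, lily, rose}.
    Root rye: left subtree has 0 nodes { }, right has 1 {teak}.
    Root iris: left subtree has 5 nodes {daisy, plum, fern, fir, fig}, right has 3 {tulip, lily, rose}.
      Root daisy: left subtree has 0 nodes { }, right has 4 {plum, fern, fir, fig}.
        Root fig: left subtree has 3 nodes {plum, fern, fir}, right has 0 { }.
          Root plum: left subtree has 0 nodes { }, right has 2 {fern, fir}.
            Root fern: left subtree has 0 nodes { }, right has 1 {fir}.
      Root tulip: left subtree has 0 nodes { }, right has 2 {lily, rose}.
        Root rose: left subtree has 1 node {lily}, right has 0 { }.

aster, reed, moss, rye, teak, iris, daisy, fig, plum, fern, fir, tulip, rose, lily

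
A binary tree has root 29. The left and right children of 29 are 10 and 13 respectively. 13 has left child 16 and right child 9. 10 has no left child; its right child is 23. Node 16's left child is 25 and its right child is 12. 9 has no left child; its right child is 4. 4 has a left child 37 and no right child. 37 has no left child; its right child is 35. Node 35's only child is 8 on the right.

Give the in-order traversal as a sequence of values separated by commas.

10, 23, 29, 25, 16, 12, 13, 9, 37, 35, 8, 4

In-order visits the left subtree, then the node, then the right subtree.
At 29: go left to 10.
  At 10: no left child.
  Visit 10.
  At 10: go right to 23.
    23 is a leaf — visit 23.
Visit 29.
At 29: go right to 13.
  At 13: go left to 16.
    At 16: go left to 25.
      25 is a leaf — visit 25.
    Visit 16.
    At 16: go right to 12.
      12 is a leaf — visit 12.
  Visit 13.
  At 13: go right to 9.
    At 9: no left child.
    Visit 9.
    At 9: go right to 4.
      At 4: go left to 37.
        At 37: no left child.
        Visit 37.
        At 37: go right to 35.
          At 35: no left child.
          Visit 35.
          At 35: go right to 8.
            8 is a leaf — visit 8.
      Visit 4.
      At 4: no right child.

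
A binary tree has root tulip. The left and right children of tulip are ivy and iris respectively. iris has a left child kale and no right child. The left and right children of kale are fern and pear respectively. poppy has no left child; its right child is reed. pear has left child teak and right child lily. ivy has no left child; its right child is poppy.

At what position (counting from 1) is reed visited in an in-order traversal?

In-order visits the left subtree, then the node, then the right subtree.
At tulip: go left to ivy.
  At ivy: no left child.
  Visit ivy.
  At ivy: go right to poppy.
    At poppy: no left child.
    Visit poppy.
    At poppy: go right to reed.
      reed is a leaf — visit reed.
Visit tulip.
At tulip: go right to iris.
  At iris: go left to kale.
    At kale: go left to fern.
      fern is a leaf — visit fern.
    Visit kale.
    At kale: go right to pear.
      At pear: go left to teak.
        teak is a leaf — visit teak.
      Visit pear.
      At pear: go right to lily.
        lily is a leaf — visit lily.
  Visit iris.
  At iris: no right child.
Full in-order sequence: ivy, poppy, reed, tulip, fern, kale, teak, pear, lily, iris.

3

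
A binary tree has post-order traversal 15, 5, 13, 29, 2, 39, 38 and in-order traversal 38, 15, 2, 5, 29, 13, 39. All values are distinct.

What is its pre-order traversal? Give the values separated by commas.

The last element of post-order is the root; it splits in-order into left and right subtrees.
Root 38: left subtree has 0 nodes { }, right has 6 {15, 2, 5, 29, 13, 39}.
  Root 39: left subtree has 5 nodes {15, 2, 5, 29, 13}, right has 0 { }.
    Root 2: left subtree has 1 node {15}, right has 3 {5, 29, 13}.
      Root 29: left subtree has 1 node {5}, right has 1 {13}.

38, 39, 2, 15, 29, 5, 13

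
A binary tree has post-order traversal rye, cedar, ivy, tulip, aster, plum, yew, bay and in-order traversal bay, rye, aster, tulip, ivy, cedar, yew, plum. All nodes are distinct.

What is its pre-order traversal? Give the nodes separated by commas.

bay, yew, aster, rye, tulip, ivy, cedar, plum

The last element of post-order is the root; it splits in-order into left and right subtrees.
Root bay: left subtree has 0 nodes { }, right has 7 {rye, aster, tulip, ivy, cedar, yew, plum}.
  Root yew: left subtree has 5 nodes {rye, aster, tulip, ivy, cedar}, right has 1 {plum}.
    Root aster: left subtree has 1 node {rye}, right has 3 {tulip, ivy, cedar}.
      Root tulip: left subtree has 0 nodes { }, right has 2 {ivy, cedar}.
        Root ivy: left subtree has 0 nodes { }, right has 1 {cedar}.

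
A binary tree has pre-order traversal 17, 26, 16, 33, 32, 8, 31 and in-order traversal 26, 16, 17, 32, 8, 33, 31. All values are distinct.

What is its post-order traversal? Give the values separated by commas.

The first element of pre-order is the root; it splits in-order into left and right subtrees.
Root 17: left subtree has 2 nodes {26, 16}, right has 4 {32, 8, 33, 31}.
  Root 26: left subtree has 0 nodes { }, right has 1 {16}.
  Root 33: left subtree has 2 nodes {32, 8}, right has 1 {31}.
    Root 32: left subtree has 0 nodes { }, right has 1 {8}.

16, 26, 8, 32, 31, 33, 17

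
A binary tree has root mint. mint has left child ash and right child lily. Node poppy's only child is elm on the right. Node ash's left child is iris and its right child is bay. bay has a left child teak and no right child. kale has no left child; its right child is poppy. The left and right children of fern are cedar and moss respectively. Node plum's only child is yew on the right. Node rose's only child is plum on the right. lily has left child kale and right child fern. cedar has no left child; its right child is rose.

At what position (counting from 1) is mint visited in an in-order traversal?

5

In-order visits the left subtree, then the node, then the right subtree.
At mint: go left to ash.
  At ash: go left to iris.
    iris is a leaf — visit iris.
  Visit ash.
  At ash: go right to bay.
    At bay: go left to teak.
      teak is a leaf — visit teak.
    Visit bay.
    At bay: no right child.
Visit mint.
At mint: go right to lily.
  At lily: go left to kale.
    At kale: no left child.
    Visit kale.
    At kale: go right to poppy.
      At poppy: no left child.
      Visit poppy.
      At poppy: go right to elm.
        elm is a leaf — visit elm.
  Visit lily.
  At lily: go right to fern.
    At fern: go left to cedar.
      At cedar: no left child.
      Visit cedar.
      At cedar: go right to rose.
        At rose: no left child.
        Visit rose.
        At rose: go right to plum.
          At plum: no left child.
          Visit plum.
          At plum: go right to yew.
            yew is a leaf — visit yew.
    Visit fern.
    At fern: go right to moss.
      moss is a leaf — visit moss.
Full in-order sequence: iris, ash, teak, bay, mint, kale, poppy, elm, lily, cedar, rose, plum, yew, fern, moss.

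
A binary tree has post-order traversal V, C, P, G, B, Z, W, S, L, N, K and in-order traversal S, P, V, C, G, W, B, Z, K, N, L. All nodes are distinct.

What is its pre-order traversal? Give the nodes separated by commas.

K, S, W, G, P, C, V, Z, B, N, L

The last element of post-order is the root; it splits in-order into left and right subtrees.
Root K: left subtree has 8 nodes {S, P, V, C, G, W, B, Z}, right has 2 {N, L}.
  Root S: left subtree has 0 nodes { }, right has 7 {P, V, C, G, W, B, Z}.
    Root W: left subtree has 4 nodes {P, V, C, G}, right has 2 {B, Z}.
      Root G: left subtree has 3 nodes {P, V, C}, right has 0 { }.
        Root P: left subtree has 0 nodes { }, right has 2 {V, C}.
          Root C: left subtree has 1 node {V}, right has 0 { }.
      Root Z: left subtree has 1 node {B}, right has 0 { }.
  Root N: left subtree has 0 nodes { }, right has 1 {L}.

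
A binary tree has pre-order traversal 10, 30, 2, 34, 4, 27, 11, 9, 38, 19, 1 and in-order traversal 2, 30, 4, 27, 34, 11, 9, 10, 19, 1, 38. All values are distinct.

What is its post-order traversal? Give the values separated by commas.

2, 27, 4, 9, 11, 34, 30, 1, 19, 38, 10

The first element of pre-order is the root; it splits in-order into left and right subtrees.
Root 10: left subtree has 7 nodes {2, 30, 4, 27, 34, 11, 9}, right has 3 {19, 1, 38}.
  Root 30: left subtree has 1 node {2}, right has 5 {4, 27, 34, 11, 9}.
    Root 34: left subtree has 2 nodes {4, 27}, right has 2 {11, 9}.
      Root 4: left subtree has 0 nodes { }, right has 1 {27}.
      Root 11: left subtree has 0 nodes { }, right has 1 {9}.
  Root 38: left subtree has 2 nodes {19, 1}, right has 0 { }.
    Root 19: left subtree has 0 nodes { }, right has 1 {1}.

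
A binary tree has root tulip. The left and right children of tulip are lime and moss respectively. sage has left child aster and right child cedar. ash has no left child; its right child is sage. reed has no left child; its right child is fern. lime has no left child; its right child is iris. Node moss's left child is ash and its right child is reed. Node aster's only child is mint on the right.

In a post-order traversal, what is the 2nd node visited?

Post-order visits the left subtree, then the right subtree, then the node.
At tulip: go left to lime.
  At lime: no left child.
  At lime: go right to iris.
    iris is a leaf — visit iris.
  Visit lime.
At tulip: go right to moss.
  At moss: go left to ash.
    At ash: no left child.
    At ash: go right to sage.
      At sage: go left to aster.
        At aster: no left child.
        At aster: go right to mint.
          mint is a leaf — visit mint.
        Visit aster.
      At sage: go right to cedar.
        cedar is a leaf — visit cedar.
      Visit sage.
    Visit ash.
  At moss: go right to reed.
    At reed: no left child.
    At reed: go right to fern.
      fern is a leaf — visit fern.
    Visit reed.
  Visit moss.
Visit tulip.
Full post-order sequence: iris, lime, mint, aster, cedar, sage, ash, fern, reed, moss, tulip.

lime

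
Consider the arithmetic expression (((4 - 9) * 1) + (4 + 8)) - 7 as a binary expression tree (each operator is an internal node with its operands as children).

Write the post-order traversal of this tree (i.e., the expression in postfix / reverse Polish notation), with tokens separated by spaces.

4 9 - 1 * 4 8 + + 7 -

Post-order on an expression tree gives postfix notation: for each operator, emit left operand, right operand, then the operator.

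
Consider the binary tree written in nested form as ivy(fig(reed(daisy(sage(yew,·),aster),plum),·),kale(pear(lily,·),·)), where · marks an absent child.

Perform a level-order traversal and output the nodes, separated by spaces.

Level-order visits nodes level by level from the root, left to right within each level.
Level 0: ivy
Level 1: fig, kale
Level 2: reed, pear
Level 3: daisy, plum, lily
Level 4: sage, aster
Level 5: yew

ivy fig kale reed pear daisy plum lily sage aster yew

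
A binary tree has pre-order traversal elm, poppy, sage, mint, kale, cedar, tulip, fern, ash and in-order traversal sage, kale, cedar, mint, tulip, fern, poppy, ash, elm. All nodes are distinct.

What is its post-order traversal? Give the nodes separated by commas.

The first element of pre-order is the root; it splits in-order into left and right subtrees.
Root elm: left subtree has 8 nodes {sage, kale, cedar, mint, tulip, fern, poppy, ash}, right has 0 { }.
  Root poppy: left subtree has 6 nodes {sage, kale, cedar, mint, tulip, fern}, right has 1 {ash}.
    Root sage: left subtree has 0 nodes { }, right has 5 {kale, cedar, mint, tulip, fern}.
      Root mint: left subtree has 2 nodes {kale, cedar}, right has 2 {tulip, fern}.
        Root kale: left subtree has 0 nodes { }, right has 1 {cedar}.
        Root tulip: left subtree has 0 nodes { }, right has 1 {fern}.

cedar, kale, fern, tulip, mint, sage, ash, poppy, elm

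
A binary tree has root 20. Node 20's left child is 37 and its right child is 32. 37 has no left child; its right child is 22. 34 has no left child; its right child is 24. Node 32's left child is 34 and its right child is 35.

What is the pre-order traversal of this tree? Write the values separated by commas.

Pre-order visits the node, then its left subtree, then its right subtree.
Visit 20.
At 20: go left to 37.
  Visit 37.
  At 37: no left child.
  At 37: go right to 22.
    22 is a leaf — visit 22.
At 20: go right to 32.
  Visit 32.
  At 32: go left to 34.
    Visit 34.
    At 34: no left child.
    At 34: go right to 24.
      24 is a leaf — visit 24.
  At 32: go right to 35.
    35 is a leaf — visit 35.

20, 37, 22, 32, 34, 24, 35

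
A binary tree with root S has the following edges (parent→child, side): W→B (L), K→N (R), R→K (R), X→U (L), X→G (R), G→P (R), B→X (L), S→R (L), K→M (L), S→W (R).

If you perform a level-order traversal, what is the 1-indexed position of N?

7

Level-order visits nodes level by level from the root, left to right within each level.
Level 0: S
Level 1: R, W
Level 2: K, B
Level 3: M, N, X
Level 4: U, G
Level 5: P
Full level-order sequence: S, R, W, K, B, M, N, X, U, G, P.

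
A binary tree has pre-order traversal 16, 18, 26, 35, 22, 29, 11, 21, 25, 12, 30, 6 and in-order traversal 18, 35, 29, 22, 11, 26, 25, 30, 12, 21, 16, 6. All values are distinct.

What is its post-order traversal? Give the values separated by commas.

29, 11, 22, 35, 30, 12, 25, 21, 26, 18, 6, 16

The first element of pre-order is the root; it splits in-order into left and right subtrees.
Root 16: left subtree has 10 nodes {18, 35, 29, 22, 11, 26, 25, 30, 12, 21}, right has 1 {6}.
  Root 18: left subtree has 0 nodes { }, right has 9 {35, 29, 22, 11, 26, 25, 30, 12, 21}.
    Root 26: left subtree has 4 nodes {35, 29, 22, 11}, right has 4 {25, 30, 12, 21}.
      Root 35: left subtree has 0 nodes { }, right has 3 {29, 22, 11}.
        Root 22: left subtree has 1 node {29}, right has 1 {11}.
      Root 21: left subtree has 3 nodes {25, 30, 12}, right has 0 { }.
        Root 25: left subtree has 0 nodes { }, right has 2 {30, 12}.
          Root 12: left subtree has 1 node {30}, right has 0 { }.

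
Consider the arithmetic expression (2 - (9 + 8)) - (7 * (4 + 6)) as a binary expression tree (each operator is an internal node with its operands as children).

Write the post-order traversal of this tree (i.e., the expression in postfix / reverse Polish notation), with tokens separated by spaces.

Post-order on an expression tree gives postfix notation: for each operator, emit left operand, right operand, then the operator.

2 9 8 + - 7 4 6 + * -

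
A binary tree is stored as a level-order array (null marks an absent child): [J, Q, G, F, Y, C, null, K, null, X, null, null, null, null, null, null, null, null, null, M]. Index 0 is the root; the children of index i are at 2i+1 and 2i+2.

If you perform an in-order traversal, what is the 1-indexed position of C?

8

In-order visits the left subtree, then the node, then the right subtree.
At J: go left to Q.
  At Q: go left to F.
    At F: go left to K.
      K is a leaf — visit K.
    Visit F.
    At F: no right child.
  Visit Q.
  At Q: go right to Y.
    At Y: go left to X.
      At X: go left to M.
        M is a leaf — visit M.
      Visit X.
      At X: no right child.
    Visit Y.
    At Y: no right child.
Visit J.
At J: go right to G.
  At G: go left to C.
    C is a leaf — visit C.
  Visit G.
  At G: no right child.
Full in-order sequence: K, F, Q, M, X, Y, J, C, G.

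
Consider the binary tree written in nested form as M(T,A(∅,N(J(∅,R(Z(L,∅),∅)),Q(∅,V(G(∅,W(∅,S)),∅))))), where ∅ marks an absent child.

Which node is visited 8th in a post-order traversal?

G

Post-order visits the left subtree, then the right subtree, then the node.
At M: go left to T.
  T is a leaf — visit T.
At M: go right to A.
  At A: no left child.
  At A: go right to N.
    At N: go left to J.
      At J: no left child.
      At J: go right to R.
        At R: go left to Z.
          At Z: go left to L.
            L is a leaf — visit L.
          At Z: no right child.
          Visit Z.
        At R: no right child.
        Visit R.
      Visit J.
    At N: go right to Q.
      At Q: no left child.
      At Q: go right to V.
        At V: go left to G.
          At G: no left child.
          At G: go right to W.
            At W: no left child.
            At W: go right to S.
              S is a leaf — visit S.
            Visit W.
          Visit G.
        At V: no right child.
        Visit V.
      Visit Q.
    Visit N.
  Visit A.
Visit M.
Full post-order sequence: T, L, Z, R, J, S, W, G, V, Q, N, A, M.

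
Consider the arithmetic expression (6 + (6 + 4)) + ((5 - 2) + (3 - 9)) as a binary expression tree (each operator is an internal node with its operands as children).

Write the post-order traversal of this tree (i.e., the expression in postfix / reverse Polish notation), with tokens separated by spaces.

6 6 4 + + 5 2 - 3 9 - + +

Post-order on an expression tree gives postfix notation: for each operator, emit left operand, right operand, then the operator.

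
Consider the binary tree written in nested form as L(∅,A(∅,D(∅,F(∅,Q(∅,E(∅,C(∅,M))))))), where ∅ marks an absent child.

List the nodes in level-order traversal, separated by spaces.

Level-order visits nodes level by level from the root, left to right within each level.
Level 0: L
Level 1: A
Level 2: D
Level 3: F
Level 4: Q
Level 5: E
Level 6: C
Level 7: M

L A D F Q E C M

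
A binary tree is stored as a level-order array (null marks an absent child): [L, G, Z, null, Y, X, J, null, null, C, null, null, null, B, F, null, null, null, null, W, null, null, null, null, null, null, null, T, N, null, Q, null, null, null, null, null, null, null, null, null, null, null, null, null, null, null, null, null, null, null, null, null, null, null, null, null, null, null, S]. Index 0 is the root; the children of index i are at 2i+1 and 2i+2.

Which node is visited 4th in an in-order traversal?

In-order visits the left subtree, then the node, then the right subtree.
At L: go left to G.
  At G: no left child.
  Visit G.
  At G: go right to Y.
    At Y: go left to C.
      At C: go left to W.
        W is a leaf — visit W.
      Visit C.
      At C: no right child.
    Visit Y.
    At Y: no right child.
Visit L.
At L: go right to Z.
  At Z: go left to X.
    X is a leaf — visit X.
  Visit Z.
  At Z: go right to J.
    At J: go left to B.
      At B: go left to T.
        T is a leaf — visit T.
      Visit B.
      At B: go right to N.
        At N: no left child.
        Visit N.
        At N: go right to S.
          S is a leaf — visit S.
    Visit J.
    At J: go right to F.
      At F: no left child.
      Visit F.
      At F: go right to Q.
        Q is a leaf — visit Q.
Full in-order sequence: G, W, C, Y, L, X, Z, T, B, N, S, J, F, Q.

Y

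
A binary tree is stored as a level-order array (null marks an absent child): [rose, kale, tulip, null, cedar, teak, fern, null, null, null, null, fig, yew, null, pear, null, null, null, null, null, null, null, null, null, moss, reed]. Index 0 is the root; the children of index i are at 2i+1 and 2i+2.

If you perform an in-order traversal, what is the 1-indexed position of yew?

In-order visits the left subtree, then the node, then the right subtree.
At rose: go left to kale.
  At kale: no left child.
  Visit kale.
  At kale: go right to cedar.
    cedar is a leaf — visit cedar.
Visit rose.
At rose: go right to tulip.
  At tulip: go left to teak.
    At teak: go left to fig.
      At fig: no left child.
      Visit fig.
      At fig: go right to moss.
        moss is a leaf — visit moss.
    Visit teak.
    At teak: go right to yew.
      At yew: go left to reed.
        reed is a leaf — visit reed.
      Visit yew.
      At yew: no right child.
  Visit tulip.
  At tulip: go right to fern.
    At fern: no left child.
    Visit fern.
    At fern: go right to pear.
      pear is a leaf — visit pear.
Full in-order sequence: kale, cedar, rose, fig, moss, teak, reed, yew, tulip, fern, pear.

8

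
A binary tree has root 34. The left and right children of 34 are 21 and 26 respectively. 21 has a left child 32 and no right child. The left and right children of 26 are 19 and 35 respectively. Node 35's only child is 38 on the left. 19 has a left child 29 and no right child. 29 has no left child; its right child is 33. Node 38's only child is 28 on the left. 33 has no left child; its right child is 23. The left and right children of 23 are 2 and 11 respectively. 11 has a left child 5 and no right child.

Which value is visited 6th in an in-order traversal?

2

In-order visits the left subtree, then the node, then the right subtree.
At 34: go left to 21.
  At 21: go left to 32.
    32 is a leaf — visit 32.
  Visit 21.
  At 21: no right child.
Visit 34.
At 34: go right to 26.
  At 26: go left to 19.
    At 19: go left to 29.
      At 29: no left child.
      Visit 29.
      At 29: go right to 33.
        At 33: no left child.
        Visit 33.
        At 33: go right to 23.
          At 23: go left to 2.
            2 is a leaf — visit 2.
          Visit 23.
          At 23: go right to 11.
            At 11: go left to 5.
              5 is a leaf — visit 5.
            Visit 11.
            At 11: no right child.
    Visit 19.
    At 19: no right child.
  Visit 26.
  At 26: go right to 35.
    At 35: go left to 38.
      At 38: go left to 28.
        28 is a leaf — visit 28.
      Visit 38.
      At 38: no right child.
    Visit 35.
    At 35: no right child.
Full in-order sequence: 32, 21, 34, 29, 33, 2, 23, 5, 11, 19, 26, 28, 38, 35.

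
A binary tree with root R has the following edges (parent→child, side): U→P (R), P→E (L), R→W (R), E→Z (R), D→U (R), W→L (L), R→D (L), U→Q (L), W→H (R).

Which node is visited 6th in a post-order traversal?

D

Post-order visits the left subtree, then the right subtree, then the node.
At R: go left to D.
  At D: no left child.
  At D: go right to U.
    At U: go left to Q.
      Q is a leaf — visit Q.
    At U: go right to P.
      At P: go left to E.
        At E: no left child.
        At E: go right to Z.
          Z is a leaf — visit Z.
        Visit E.
      At P: no right child.
      Visit P.
    Visit U.
  Visit D.
At R: go right to W.
  At W: go left to L.
    L is a leaf — visit L.
  At W: go right to H.
    H is a leaf — visit H.
  Visit W.
Visit R.
Full post-order sequence: Q, Z, E, P, U, D, L, H, W, R.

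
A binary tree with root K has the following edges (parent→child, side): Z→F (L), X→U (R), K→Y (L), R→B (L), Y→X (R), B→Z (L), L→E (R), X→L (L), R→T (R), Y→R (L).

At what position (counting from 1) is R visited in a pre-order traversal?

Pre-order visits the node, then its left subtree, then its right subtree.
Visit K.
At K: go left to Y.
  Visit Y.
  At Y: go left to R.
    Visit R.
    At R: go left to B.
      Visit B.
      At B: go left to Z.
        Visit Z.
        At Z: go left to F.
          F is a leaf — visit F.
        At Z: no right child.
      At B: no right child.
    At R: go right to T.
      T is a leaf — visit T.
  At Y: go right to X.
    Visit X.
    At X: go left to L.
      Visit L.
      At L: no left child.
      At L: go right to E.
        E is a leaf — visit E.
    At X: go right to U.
      U is a leaf — visit U.
At K: no right child.
Full pre-order sequence: K, Y, R, B, Z, F, T, X, L, E, U.

3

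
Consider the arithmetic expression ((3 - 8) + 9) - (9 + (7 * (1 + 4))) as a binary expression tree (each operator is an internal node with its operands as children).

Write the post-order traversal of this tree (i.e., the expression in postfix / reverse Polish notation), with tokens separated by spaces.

Post-order on an expression tree gives postfix notation: for each operator, emit left operand, right operand, then the operator.

3 8 - 9 + 9 7 1 4 + * + -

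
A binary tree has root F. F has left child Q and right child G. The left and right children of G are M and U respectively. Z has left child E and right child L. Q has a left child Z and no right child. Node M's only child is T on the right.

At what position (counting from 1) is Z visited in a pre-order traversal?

3

Pre-order visits the node, then its left subtree, then its right subtree.
Visit F.
At F: go left to Q.
  Visit Q.
  At Q: go left to Z.
    Visit Z.
    At Z: go left to E.
      E is a leaf — visit E.
    At Z: go right to L.
      L is a leaf — visit L.
  At Q: no right child.
At F: go right to G.
  Visit G.
  At G: go left to M.
    Visit M.
    At M: no left child.
    At M: go right to T.
      T is a leaf — visit T.
  At G: go right to U.
    U is a leaf — visit U.
Full pre-order sequence: F, Q, Z, E, L, G, M, T, U.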